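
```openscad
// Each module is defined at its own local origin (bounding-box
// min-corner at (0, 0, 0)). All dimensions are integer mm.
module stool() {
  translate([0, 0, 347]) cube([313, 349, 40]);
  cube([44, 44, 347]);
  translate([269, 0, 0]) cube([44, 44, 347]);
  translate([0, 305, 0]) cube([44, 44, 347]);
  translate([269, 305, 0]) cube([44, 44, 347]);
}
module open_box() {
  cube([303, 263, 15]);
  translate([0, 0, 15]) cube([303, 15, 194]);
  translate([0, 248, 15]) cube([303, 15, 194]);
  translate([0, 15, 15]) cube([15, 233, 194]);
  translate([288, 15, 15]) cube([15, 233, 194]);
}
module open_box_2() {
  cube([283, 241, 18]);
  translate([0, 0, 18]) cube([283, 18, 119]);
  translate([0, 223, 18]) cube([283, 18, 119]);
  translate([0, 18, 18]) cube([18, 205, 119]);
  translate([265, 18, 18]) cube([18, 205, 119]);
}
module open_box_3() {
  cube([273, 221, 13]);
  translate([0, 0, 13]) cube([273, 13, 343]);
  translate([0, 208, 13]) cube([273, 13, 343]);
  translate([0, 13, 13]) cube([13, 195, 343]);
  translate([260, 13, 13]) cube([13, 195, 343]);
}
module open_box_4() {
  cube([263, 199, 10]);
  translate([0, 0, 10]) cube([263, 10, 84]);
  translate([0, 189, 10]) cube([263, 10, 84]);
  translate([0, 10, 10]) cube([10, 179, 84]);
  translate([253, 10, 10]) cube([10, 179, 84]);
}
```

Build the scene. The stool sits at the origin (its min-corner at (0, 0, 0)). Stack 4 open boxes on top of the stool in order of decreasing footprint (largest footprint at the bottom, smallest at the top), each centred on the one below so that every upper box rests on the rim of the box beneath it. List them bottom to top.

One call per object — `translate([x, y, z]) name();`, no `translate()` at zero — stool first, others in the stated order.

stool();
translate([5, 43, 387]) open_box();
translate([15, 54, 596]) open_box_2();
translate([20, 64, 733]) open_box_3();
translate([25, 75, 1089]) open_box_4();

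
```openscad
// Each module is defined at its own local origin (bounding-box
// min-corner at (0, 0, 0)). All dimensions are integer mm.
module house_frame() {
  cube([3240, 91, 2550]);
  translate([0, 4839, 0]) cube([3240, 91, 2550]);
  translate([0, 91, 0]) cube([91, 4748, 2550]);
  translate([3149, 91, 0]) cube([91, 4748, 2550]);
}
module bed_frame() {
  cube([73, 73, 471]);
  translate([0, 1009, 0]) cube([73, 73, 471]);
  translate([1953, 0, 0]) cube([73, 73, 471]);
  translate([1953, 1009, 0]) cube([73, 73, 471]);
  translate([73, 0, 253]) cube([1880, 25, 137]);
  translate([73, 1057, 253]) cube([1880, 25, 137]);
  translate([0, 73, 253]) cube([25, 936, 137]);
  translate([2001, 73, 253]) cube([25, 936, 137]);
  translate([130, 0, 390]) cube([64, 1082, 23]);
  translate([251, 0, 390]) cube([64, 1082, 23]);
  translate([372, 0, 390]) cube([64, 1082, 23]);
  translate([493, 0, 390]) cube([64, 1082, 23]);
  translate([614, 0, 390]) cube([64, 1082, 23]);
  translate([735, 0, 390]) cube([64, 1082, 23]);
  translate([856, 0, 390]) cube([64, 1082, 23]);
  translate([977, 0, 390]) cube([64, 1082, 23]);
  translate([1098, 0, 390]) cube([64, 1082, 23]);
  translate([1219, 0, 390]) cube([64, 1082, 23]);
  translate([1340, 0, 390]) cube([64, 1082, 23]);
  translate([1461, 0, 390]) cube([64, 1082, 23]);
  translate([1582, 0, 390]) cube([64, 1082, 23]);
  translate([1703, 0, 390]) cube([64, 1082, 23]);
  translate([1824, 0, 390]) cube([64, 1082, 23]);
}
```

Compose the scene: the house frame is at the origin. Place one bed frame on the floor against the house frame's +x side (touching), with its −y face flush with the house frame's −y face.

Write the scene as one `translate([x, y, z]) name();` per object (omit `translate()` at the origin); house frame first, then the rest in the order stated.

house_frame();
translate([3240, 0, 0]) bed_frame();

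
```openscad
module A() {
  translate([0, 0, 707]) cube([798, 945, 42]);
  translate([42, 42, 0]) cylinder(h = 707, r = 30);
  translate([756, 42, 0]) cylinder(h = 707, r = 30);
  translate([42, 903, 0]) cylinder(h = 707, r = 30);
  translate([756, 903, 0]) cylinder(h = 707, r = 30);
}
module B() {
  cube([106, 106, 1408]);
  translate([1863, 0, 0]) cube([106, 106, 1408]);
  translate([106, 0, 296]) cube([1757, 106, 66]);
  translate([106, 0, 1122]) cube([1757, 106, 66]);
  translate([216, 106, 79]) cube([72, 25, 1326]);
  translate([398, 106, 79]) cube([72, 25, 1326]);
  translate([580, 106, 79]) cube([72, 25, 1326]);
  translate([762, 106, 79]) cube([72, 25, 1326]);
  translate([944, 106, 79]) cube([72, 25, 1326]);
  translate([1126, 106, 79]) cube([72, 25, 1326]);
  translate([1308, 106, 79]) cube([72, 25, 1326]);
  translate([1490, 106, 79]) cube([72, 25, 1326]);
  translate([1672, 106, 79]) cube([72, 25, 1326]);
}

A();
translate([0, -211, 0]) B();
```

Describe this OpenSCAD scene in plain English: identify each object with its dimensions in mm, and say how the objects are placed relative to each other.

A is a rectangular dining table. The top is 798×945×42 mm with its upper surface at z = 749 mm. It stands on four round legs of 60 mm diameter, each leg's bounding box inset 12 mm from the nearest pair of top edges, running from the floor to the underside of the top.

B is a fence section. Two 106×106 mm posts, 1408 mm tall, stand on the floor with a clear span of 1757 mm between their inner faces. Two horizontal rails of 106×66 mm section span the gap between the posts with their undersides at z = 296 mm and z = 1122 mm, flush with the posts' −y face. 9 pickets, each 72 mm wide, 25 mm thick and 1326 mm tall, are fixed to the +y face of the rails with their bottoms at z = 79 mm, evenly spaced across the span with equal gaps (rounded down to the nearest mm) at the −x end and between each pair — any rounding remainder accumulates at the +x end.

The fence section is on the floor beside the table on its −y side.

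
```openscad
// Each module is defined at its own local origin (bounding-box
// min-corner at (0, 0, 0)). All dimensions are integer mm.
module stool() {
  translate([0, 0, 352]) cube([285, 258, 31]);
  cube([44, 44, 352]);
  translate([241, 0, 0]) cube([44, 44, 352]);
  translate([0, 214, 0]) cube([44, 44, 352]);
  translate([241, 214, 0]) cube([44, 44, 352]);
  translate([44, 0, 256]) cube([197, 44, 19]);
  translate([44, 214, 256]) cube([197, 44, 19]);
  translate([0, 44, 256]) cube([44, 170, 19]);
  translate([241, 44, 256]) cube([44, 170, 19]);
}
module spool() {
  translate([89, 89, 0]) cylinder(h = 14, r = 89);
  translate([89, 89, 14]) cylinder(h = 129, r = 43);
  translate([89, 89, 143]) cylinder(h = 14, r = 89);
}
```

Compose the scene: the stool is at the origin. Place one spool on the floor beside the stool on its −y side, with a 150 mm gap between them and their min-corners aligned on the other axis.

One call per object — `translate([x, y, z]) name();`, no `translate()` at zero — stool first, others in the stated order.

stool();
translate([0, -328, 0]) spool();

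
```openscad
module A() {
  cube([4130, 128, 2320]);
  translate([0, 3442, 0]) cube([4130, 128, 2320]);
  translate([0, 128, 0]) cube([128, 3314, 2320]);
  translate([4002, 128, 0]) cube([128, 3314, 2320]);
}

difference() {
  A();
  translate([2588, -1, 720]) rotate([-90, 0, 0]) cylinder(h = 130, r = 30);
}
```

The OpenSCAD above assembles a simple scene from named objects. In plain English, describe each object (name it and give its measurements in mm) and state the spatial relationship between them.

A is a box-shaped house frame (walls only): outside footprint 4130×3570 mm, wall height 2320 mm, wall thickness 128 mm. The two y-facing walls run the full x-width; the two x-facing walls fit between the inner faces of the y-facing walls.

The house frame has a circular hole of radius 30 mm through its front wall, centred at (x = 2588, z = 720).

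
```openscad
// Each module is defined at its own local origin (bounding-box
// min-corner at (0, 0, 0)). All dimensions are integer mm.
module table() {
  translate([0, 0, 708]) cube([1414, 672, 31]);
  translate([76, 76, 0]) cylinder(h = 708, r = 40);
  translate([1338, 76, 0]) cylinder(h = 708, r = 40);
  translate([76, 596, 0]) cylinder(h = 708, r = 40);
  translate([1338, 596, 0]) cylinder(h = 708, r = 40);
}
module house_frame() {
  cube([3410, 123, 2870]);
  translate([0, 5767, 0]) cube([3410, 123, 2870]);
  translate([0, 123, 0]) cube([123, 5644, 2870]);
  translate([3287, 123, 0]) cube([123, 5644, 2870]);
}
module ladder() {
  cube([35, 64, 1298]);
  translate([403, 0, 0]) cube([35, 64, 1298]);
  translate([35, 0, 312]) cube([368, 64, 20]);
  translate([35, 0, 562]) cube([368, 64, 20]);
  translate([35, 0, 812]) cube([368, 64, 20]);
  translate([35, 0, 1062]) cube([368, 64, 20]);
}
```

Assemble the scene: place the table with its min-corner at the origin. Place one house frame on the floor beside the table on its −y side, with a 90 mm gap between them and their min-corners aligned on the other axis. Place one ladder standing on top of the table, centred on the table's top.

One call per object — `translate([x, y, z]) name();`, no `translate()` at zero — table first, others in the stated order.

table();
translate([0, -5980, 0]) house_frame();
translate([488, 304, 739]) ladder();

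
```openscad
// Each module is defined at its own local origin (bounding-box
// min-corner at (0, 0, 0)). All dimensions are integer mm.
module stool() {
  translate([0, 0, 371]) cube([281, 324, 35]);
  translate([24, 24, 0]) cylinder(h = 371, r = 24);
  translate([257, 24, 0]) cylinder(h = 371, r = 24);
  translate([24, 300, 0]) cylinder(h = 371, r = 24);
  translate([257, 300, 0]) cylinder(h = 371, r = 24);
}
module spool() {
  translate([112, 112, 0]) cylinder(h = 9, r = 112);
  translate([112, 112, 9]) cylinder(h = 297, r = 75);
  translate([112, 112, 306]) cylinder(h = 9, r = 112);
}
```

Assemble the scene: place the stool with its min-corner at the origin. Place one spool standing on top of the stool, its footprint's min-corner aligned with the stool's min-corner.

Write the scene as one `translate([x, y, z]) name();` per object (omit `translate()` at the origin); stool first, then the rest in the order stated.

stool();
translate([0, 0, 406]) spool();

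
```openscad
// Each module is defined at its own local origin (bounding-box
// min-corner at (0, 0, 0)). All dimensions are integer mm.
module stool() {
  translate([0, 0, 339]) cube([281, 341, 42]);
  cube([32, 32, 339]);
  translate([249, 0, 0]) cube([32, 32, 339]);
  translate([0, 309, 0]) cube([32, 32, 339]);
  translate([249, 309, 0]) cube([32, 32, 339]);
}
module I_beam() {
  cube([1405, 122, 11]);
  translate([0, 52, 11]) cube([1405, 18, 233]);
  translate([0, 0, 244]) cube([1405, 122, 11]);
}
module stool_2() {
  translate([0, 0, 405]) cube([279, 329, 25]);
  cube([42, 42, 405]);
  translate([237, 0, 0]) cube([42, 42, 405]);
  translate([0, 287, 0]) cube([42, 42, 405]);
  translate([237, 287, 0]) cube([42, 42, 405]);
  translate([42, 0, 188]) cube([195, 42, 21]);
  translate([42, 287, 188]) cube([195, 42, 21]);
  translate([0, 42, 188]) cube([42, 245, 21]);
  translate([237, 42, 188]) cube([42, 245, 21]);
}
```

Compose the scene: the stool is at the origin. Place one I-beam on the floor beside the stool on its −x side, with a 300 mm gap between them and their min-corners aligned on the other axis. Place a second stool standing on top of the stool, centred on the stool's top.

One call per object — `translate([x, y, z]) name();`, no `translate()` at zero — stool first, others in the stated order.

stool();
translate([-1705, 0, 0]) I_beam();
translate([1, 6, 381]) stool_2();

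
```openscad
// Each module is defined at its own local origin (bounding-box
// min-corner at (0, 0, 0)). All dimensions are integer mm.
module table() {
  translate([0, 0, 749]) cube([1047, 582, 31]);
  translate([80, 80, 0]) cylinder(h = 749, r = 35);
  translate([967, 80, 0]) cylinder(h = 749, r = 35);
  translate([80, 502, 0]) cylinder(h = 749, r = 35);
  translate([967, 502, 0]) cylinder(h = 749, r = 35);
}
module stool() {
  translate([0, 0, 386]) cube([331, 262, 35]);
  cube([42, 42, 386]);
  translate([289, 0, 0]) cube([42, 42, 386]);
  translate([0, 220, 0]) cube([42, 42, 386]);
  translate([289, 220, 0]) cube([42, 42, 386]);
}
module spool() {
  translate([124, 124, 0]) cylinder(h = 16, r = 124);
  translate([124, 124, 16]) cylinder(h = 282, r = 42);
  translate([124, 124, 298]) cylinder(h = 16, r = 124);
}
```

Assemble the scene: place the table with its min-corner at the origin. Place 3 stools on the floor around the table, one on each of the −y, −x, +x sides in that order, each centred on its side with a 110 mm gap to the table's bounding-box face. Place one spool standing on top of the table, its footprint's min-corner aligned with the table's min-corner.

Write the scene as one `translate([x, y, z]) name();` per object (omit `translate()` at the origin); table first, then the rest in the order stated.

table();
translate([358, -372, 0]) stool();
translate([-441, 160, 0]) stool();
translate([1157, 160, 0]) stool();
translate([0, 0, 780]) spool();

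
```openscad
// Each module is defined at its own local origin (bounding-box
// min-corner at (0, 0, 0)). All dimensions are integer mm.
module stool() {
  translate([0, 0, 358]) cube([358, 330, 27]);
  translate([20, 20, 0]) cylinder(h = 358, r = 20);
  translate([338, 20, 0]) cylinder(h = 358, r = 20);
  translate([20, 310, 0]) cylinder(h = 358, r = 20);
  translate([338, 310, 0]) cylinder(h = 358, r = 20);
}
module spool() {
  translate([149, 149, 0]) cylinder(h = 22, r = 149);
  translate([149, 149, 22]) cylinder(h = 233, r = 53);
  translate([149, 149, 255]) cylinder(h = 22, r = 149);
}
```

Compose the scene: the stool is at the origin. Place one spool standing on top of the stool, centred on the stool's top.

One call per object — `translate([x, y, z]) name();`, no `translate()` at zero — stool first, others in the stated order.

stool();
translate([30, 16, 385]) spool();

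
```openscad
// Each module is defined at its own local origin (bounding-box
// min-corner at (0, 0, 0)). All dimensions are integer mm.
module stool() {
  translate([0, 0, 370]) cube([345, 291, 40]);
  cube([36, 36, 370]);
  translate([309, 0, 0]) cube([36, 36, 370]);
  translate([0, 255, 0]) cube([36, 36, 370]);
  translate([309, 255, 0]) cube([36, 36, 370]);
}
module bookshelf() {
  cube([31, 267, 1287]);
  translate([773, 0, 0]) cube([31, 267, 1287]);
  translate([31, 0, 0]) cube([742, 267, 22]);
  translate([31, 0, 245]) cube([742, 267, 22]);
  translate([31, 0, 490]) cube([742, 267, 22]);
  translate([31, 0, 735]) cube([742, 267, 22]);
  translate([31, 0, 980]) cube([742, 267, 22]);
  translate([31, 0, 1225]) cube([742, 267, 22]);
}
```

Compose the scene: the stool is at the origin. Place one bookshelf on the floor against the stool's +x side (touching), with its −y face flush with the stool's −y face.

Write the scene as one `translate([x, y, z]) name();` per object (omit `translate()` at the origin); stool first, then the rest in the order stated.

stool();
translate([345, 0, 0]) bookshelf();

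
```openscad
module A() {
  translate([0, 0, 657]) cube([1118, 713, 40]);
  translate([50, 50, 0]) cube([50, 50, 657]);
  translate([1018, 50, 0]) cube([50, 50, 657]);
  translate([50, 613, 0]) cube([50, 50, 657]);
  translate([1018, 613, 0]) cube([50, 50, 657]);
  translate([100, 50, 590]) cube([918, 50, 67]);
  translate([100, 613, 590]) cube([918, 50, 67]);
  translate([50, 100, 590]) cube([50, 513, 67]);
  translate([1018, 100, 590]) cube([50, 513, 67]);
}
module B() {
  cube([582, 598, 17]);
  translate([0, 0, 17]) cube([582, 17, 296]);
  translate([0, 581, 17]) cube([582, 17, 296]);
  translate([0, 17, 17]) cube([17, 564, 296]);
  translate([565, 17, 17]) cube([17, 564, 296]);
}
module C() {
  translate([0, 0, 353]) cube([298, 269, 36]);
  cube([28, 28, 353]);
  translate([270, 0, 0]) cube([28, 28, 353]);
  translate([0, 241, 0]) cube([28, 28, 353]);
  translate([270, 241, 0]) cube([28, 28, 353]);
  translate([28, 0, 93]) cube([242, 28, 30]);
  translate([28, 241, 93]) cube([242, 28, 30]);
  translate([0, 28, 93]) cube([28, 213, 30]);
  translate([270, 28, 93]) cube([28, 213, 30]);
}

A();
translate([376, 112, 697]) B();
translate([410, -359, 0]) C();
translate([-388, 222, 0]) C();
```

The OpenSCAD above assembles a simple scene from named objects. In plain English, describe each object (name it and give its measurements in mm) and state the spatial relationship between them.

A is a rectangular dining table. The top is 1118×713×40 mm with its upper surface at z = 697 mm. It stands on four 50×50 mm square legs, each inset 50 mm from the nearest pair of top edges, running from the floor to the underside of the top. Four apron rails, 50 mm thick and 67 mm tall, run between adjacent legs with their top edges flush with the underside of the top and their outer faces flush with the legs' outer faces.

B is an open-topped rectangular box: outside dimensions 582×598×313 mm, with a uniform wall and base thickness of 17 mm. The base is a full 582×598 slab on the floor; four walls sit on top of the base. The front and back walls (the −y and +y sides) span the full width; the two side walls fit between them.

C is a four-legged stool. The seat is a 298×269×36 mm slab whose top surface is at z = 389 mm; four square legs, each 28×28 mm in cross-section, run from the floor (z = 0) to the underside of the seat, each flush with a corner of the seat. Four stretchers, 28 mm wide and 30 mm tall, connect adjacent legs with their undersides at z = 93 mm, each running between the inner faces of the legs it joins and aligned with the legs' outer faces on the other axis.

The open box is on top of the table. Two stools sit around the table at the −y, −x sides.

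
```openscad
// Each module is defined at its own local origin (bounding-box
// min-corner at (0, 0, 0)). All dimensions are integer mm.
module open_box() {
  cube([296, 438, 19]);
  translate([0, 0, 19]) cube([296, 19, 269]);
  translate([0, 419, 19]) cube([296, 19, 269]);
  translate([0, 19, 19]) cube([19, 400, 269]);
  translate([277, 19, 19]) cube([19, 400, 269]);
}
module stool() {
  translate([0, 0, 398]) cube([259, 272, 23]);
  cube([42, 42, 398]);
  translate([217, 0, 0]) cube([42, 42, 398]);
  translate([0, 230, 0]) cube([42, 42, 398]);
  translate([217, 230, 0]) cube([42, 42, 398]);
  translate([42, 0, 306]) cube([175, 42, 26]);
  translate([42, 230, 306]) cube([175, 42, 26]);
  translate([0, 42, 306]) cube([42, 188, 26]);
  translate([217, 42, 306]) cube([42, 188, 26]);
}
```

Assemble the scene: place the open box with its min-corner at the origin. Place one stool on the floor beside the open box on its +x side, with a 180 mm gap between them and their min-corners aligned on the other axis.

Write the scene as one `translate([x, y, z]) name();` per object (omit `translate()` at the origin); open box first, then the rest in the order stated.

open_box();
translate([476, 0, 0]) stool();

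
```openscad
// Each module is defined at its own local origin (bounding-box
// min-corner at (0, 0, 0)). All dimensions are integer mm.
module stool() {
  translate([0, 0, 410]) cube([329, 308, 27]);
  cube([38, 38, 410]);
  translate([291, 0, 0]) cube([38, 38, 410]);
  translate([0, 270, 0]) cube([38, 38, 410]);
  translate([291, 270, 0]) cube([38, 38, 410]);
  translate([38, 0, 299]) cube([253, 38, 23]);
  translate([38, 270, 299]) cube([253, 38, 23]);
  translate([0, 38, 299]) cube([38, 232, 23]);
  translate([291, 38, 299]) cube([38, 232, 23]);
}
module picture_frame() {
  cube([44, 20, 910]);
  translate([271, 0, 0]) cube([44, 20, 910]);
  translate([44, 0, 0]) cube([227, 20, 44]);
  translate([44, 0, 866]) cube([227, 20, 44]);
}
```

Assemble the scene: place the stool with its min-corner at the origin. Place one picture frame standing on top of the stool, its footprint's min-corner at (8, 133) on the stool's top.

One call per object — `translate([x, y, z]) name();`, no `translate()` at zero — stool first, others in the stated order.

stool();
translate([8, 133, 437]) picture_frame();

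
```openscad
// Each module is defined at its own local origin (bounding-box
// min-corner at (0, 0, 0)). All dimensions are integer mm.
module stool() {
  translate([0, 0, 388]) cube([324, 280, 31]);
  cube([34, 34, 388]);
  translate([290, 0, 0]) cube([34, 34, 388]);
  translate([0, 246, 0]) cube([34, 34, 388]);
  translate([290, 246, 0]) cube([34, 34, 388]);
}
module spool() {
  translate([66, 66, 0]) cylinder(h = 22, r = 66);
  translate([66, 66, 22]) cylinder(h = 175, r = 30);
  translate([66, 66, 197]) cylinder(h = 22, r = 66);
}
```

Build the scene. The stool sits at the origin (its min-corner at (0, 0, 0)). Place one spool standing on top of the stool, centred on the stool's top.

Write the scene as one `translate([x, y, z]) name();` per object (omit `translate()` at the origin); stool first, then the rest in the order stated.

stool();
translate([96, 74, 419]) spool();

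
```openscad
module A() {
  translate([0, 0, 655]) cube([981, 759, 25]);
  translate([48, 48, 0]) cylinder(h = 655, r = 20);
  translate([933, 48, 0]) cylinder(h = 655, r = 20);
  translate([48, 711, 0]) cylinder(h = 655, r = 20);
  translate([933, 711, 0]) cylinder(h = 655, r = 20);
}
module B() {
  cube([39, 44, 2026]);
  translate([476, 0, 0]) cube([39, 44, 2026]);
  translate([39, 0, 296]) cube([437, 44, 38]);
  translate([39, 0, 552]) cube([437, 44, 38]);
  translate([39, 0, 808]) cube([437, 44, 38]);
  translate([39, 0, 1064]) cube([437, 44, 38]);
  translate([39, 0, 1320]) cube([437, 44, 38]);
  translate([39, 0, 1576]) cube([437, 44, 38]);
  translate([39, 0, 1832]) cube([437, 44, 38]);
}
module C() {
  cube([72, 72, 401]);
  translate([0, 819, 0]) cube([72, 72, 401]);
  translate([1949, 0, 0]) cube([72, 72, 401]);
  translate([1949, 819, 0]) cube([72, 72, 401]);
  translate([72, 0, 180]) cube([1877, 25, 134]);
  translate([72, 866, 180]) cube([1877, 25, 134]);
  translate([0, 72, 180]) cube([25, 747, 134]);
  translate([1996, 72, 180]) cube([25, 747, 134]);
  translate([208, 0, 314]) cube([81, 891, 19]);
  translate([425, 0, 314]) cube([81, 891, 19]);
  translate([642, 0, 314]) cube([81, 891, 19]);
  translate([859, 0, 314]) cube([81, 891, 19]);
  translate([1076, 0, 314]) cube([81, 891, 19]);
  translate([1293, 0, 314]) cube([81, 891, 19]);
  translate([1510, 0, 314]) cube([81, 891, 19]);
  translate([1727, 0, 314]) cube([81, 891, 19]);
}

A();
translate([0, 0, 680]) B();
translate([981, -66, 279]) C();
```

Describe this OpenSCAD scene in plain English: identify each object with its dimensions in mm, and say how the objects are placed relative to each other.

A is a table: top 981 mm (x) × 759 mm (y), 25 mm thick, upper face at z = 680 mm, on four round legs of 40 mm diameter, each leg's bounding box inset 28 mm from the nearest pair of top edges, running from z = 0 to the bottom of the top.

B is a wooden ladder with two side rails of 39×44 mm section and 2026 mm height, set 515 mm apart overall. Between them run 7 rectangular rungs (44 mm deep, 38 mm thick), front faces flush with the rails' −y face. The bottom of the first rung is 296 mm above the floor and each subsequent rung is 256 mm higher than the one below.

C is a bed frame 2021 mm long (x) by 891 mm wide (y). Four 72×72 mm corner posts, 401 mm tall, at the corners of the footprint. Four rails of 25 mm thickness and 134 mm height run between adjacent posts with their undersides at z = 180 mm, their outer faces flush with the outside of the frame (the two x-running rails run between the posts' inner faces; the two y-running rails run between the posts' inner faces). 8 slats, each 81 mm wide (x) and 19 mm thick, lie across the top of the two x-running rails, running the full 891 mm width of the frame in y; the slats are evenly spaced along x between the inner faces of the end posts with equal gaps (rounded down to the nearest mm) at the −x end and between each pair — any rounding remainder accumulates at the +x end.

The ladder is on top of the table. The bed frame is beside the table with their tops flush at z = 680.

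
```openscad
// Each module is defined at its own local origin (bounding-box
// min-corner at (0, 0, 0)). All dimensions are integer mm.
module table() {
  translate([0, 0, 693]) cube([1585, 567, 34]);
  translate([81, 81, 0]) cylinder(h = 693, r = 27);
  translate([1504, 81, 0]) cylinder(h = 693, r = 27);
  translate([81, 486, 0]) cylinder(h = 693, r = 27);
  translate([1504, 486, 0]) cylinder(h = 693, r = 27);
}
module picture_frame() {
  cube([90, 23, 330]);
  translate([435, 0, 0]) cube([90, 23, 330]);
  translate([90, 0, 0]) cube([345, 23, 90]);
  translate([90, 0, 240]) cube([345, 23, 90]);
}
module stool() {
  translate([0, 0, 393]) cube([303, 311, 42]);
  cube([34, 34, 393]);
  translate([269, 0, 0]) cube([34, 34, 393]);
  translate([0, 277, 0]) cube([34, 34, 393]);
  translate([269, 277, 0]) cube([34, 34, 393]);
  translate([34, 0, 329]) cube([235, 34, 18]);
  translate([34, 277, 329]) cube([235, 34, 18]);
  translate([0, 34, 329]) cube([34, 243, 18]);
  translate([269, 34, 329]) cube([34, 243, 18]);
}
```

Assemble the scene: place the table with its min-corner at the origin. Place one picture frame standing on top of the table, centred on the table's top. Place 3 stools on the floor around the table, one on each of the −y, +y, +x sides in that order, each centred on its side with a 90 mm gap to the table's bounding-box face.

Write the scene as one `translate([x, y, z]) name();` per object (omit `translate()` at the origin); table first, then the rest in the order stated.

table();
translate([530, 272, 727]) picture_frame();
translate([641, -401, 0]) stool();
translate([641, 657, 0]) stool();
translate([1675, 128, 0]) stool();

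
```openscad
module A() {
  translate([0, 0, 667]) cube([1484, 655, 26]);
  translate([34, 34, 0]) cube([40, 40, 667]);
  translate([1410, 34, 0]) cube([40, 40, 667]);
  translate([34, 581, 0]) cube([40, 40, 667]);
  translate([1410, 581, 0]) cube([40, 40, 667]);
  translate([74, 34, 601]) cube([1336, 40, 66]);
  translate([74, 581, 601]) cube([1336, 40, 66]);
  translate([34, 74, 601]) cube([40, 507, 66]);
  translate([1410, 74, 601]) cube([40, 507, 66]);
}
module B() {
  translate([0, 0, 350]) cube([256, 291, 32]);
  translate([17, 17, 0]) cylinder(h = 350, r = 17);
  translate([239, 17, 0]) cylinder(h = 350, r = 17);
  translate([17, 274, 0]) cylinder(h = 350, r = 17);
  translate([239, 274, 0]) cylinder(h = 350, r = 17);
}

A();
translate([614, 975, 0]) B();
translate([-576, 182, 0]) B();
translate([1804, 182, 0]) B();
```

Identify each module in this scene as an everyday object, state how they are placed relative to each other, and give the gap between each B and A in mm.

A is a table. B is a stool. Three stools sit around the table at the +y, −x, +x sides. The gap between each stool and the table is 320 mm.

Each stool's nearest face is 320 mm from the table's bounding box.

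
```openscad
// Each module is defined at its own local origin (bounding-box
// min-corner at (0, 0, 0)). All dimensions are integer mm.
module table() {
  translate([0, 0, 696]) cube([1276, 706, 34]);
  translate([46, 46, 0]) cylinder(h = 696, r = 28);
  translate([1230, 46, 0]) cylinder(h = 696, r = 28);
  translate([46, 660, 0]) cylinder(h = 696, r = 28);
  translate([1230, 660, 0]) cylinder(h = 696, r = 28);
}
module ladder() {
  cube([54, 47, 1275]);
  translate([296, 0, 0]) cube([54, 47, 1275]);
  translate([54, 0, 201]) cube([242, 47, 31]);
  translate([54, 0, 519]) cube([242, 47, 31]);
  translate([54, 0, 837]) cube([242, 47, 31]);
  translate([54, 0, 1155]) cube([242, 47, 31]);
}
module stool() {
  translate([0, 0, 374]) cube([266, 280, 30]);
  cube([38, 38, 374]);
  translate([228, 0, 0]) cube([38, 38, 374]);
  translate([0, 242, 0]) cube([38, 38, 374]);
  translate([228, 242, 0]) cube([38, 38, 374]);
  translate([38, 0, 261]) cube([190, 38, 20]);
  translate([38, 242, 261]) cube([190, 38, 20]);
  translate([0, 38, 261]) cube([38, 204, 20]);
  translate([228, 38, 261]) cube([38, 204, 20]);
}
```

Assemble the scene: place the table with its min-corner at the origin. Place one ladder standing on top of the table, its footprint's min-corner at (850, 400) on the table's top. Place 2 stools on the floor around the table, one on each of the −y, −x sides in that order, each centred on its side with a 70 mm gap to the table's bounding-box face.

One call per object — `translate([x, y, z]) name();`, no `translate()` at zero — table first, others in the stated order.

table();
translate([850, 400, 730]) ladder();
translate([505, -350, 0]) stool();
translate([-336, 213, 0]) stool();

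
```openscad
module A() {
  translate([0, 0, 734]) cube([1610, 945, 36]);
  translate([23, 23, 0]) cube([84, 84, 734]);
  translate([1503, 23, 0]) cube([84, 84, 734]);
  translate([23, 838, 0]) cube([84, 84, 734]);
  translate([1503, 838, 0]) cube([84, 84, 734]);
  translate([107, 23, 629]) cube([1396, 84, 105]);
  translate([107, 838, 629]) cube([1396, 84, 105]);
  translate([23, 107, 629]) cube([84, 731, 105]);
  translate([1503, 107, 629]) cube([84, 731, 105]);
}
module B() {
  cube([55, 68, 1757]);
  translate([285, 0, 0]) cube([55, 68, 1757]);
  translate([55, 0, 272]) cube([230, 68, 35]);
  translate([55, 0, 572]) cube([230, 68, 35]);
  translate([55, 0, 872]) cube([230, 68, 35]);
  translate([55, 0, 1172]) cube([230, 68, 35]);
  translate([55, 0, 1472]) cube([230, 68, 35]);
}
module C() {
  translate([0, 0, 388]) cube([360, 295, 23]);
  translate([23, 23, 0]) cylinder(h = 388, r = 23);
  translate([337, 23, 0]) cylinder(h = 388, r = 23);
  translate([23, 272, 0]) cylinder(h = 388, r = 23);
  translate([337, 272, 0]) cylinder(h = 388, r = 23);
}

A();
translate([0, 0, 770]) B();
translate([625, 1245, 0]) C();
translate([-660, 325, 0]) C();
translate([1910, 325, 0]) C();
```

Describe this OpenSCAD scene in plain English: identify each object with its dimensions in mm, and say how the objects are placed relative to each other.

A is a rectangular dining table. The top is 1610×945×36 mm with its upper surface at z = 770 mm. It stands on four 84×84 mm square legs, each inset 23 mm from the nearest pair of top edges, running from the floor to the underside of the top. Four apron rails, 84 mm thick and 105 mm tall, run between adjacent legs with their top edges flush with the underside of the top and their outer faces flush with the legs' outer faces.

B is a straight ladder. Two 55×68 mm vertical rails, 1757 mm tall, stand 340 mm apart (outside-to-outside) with their front faces coplanar on the −y side. 5 rungs, each 68 mm deep and 35 mm tall, span between the inner faces of the rails, front faces flush with the rails. The lowest rung's underside is at z = 272 mm and rungs are spaced 300 mm apart (underside to underside).

C is a four-legged stool. The seat is a 360×295×23 mm slab whose top surface is at z = 411 mm; four round legs, each 46 mm in diameter, run from the floor (z = 0) to the underside of the seat, each leg's axis is inset half a diameter from the nearest pair of seat edges (so the leg's bounding box is flush with the corner).

The ladder is on top of the table. Three stools sit around the table at the +y, −x, +x sides.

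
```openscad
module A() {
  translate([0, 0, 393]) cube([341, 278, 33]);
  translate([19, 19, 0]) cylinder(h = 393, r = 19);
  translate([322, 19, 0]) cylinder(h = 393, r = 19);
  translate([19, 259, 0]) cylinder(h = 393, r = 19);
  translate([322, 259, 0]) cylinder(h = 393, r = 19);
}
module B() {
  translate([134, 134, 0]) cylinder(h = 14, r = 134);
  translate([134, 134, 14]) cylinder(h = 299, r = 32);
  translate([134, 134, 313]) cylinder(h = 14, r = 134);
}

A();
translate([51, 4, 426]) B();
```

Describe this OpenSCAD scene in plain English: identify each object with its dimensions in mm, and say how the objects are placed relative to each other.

A is a four-legged stool. The seat is a 341×278×33 mm slab whose top surface is at z = 426 mm; four round legs, each 38 mm in diameter, run from the floor (z = 0) to the underside of the seat, each leg's axis is inset half a diameter from the nearest pair of seat edges (so the leg's bounding box is flush with the corner).

B is a spool: two coaxial disc flanges of radius 134 mm and thickness 14 mm, joined by a core cylinder of radius 32 mm and height 299 mm. The lower flange rests on z = 0 and the three cylinders share a vertical axis.

The spool is on top of the stool.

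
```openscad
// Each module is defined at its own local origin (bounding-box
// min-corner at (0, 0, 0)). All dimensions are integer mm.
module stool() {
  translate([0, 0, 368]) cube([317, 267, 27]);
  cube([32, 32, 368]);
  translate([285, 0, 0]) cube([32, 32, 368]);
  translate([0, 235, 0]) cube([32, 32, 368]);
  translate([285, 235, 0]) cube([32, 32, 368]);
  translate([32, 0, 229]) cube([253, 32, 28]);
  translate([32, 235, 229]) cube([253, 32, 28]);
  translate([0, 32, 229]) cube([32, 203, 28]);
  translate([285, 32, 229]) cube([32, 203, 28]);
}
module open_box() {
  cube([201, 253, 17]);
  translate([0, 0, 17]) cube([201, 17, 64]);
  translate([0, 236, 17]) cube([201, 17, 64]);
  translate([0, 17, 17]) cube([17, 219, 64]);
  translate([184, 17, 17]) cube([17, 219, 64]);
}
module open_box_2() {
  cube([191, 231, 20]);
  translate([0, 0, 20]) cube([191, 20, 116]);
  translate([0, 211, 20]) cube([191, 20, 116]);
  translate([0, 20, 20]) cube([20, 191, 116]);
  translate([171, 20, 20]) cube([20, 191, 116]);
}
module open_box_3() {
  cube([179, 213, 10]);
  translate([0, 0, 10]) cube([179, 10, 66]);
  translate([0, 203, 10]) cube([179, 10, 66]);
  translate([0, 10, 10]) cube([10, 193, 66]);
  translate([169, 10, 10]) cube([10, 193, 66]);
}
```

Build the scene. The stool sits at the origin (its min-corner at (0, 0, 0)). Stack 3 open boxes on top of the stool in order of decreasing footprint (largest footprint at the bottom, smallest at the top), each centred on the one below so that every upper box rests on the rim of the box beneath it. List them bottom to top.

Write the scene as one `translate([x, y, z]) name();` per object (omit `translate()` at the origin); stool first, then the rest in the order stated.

stool();
translate([58, 7, 395]) open_box();
translate([63, 18, 476]) open_box_2();
translate([69, 27, 612]) open_box_3();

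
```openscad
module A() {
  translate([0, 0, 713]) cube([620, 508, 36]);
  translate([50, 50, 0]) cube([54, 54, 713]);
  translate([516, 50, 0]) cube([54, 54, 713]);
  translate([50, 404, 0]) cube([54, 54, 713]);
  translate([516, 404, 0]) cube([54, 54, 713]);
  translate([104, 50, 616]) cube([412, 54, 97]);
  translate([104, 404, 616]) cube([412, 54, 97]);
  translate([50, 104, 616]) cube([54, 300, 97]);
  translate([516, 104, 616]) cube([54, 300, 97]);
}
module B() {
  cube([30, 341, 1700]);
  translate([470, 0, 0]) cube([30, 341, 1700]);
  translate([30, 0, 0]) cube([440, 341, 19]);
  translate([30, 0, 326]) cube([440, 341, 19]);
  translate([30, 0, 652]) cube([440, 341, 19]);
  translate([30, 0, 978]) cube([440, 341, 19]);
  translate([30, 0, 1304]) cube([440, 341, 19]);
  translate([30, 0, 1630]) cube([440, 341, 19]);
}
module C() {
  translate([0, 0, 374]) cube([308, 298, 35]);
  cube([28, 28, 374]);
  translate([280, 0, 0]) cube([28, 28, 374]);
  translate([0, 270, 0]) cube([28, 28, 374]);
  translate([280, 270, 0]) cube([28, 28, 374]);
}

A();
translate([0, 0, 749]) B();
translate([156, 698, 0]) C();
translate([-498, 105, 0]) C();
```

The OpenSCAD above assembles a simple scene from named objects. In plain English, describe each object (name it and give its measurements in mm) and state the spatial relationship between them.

A is a table with a 620×508 mm rectangular top, 36 mm thick, top surface at z = 749 mm, supported by four 54×54 mm square legs, each inset 50 mm from the nearest pair of top edges, running from the floor. Four apron rails, 54 mm thick and 97 mm tall, run between adjacent legs with their top edges flush with the underside of the top and their outer faces flush with the legs' outer faces.

B is a bookshelf 500 mm wide overall, 341 mm deep and 1700 mm tall. The two sides are 30 mm thick vertical panels. 6 horizontal shelves of 19 mm thickness span between the inner faces of the sides; the lowest shelf sits on the floor and shelves are stacked with a clear vertical gap of 307 mm between each pair.

C is a simple wooden stool: a rectangular seat 308 mm (x) by 298 mm (y), 35 mm thick, top face at z = 409 mm, on four square legs, each 28×28 mm in cross-section. The legs rest on z = 0, each flush with a corner of the seat.

The bookshelf is on top of the table. Two stools sit around the table at the +y, −x sides.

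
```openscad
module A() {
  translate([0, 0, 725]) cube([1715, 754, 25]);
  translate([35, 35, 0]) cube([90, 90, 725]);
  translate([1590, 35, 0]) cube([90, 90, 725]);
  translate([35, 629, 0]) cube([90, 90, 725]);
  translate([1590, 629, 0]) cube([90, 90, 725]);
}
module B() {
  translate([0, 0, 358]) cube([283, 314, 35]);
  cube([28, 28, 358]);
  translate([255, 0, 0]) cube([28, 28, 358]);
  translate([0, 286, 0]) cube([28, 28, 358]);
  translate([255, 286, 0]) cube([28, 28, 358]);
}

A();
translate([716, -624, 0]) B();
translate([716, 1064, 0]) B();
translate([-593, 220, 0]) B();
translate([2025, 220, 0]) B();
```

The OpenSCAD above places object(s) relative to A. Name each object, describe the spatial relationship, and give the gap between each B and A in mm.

A is a table. B is a stool. Four stools sit around the table at the −y, +y, −x, +x sides. The gap between each stool and the table is 310 mm.

Each stool's nearest face is 310 mm from the table's bounding box.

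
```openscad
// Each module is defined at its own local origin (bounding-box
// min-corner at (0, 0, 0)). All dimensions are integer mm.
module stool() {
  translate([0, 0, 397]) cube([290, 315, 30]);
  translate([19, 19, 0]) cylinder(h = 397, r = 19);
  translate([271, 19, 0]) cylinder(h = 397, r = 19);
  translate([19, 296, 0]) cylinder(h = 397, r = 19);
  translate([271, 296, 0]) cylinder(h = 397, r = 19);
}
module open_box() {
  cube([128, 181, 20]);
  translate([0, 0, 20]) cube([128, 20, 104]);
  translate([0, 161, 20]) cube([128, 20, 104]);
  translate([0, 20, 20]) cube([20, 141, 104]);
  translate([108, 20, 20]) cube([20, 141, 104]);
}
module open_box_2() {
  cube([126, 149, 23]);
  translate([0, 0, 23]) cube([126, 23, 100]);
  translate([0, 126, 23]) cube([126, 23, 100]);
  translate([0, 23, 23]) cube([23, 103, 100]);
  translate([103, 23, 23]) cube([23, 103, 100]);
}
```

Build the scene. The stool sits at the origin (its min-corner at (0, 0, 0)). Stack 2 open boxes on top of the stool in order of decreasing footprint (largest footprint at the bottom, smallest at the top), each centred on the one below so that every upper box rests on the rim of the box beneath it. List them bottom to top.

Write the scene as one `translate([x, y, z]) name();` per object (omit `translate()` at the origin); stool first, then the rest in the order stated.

stool();
translate([81, 67, 427]) open_box();
translate([82, 83, 551]) open_box_2();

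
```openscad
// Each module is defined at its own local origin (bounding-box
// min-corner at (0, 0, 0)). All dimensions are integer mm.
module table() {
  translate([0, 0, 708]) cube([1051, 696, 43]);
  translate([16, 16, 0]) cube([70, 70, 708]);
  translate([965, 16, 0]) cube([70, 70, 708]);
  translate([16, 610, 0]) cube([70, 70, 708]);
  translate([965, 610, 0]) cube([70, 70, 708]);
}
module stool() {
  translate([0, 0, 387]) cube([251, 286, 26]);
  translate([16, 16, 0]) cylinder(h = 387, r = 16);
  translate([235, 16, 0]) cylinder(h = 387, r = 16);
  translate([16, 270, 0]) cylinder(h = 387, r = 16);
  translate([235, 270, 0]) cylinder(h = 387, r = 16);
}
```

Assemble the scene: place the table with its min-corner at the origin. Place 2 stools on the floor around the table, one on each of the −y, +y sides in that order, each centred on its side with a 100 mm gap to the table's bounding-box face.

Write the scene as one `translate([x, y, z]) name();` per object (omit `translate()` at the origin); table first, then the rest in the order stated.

table();
translate([400, -386, 0]) stool();
translate([400, 796, 0]) stool();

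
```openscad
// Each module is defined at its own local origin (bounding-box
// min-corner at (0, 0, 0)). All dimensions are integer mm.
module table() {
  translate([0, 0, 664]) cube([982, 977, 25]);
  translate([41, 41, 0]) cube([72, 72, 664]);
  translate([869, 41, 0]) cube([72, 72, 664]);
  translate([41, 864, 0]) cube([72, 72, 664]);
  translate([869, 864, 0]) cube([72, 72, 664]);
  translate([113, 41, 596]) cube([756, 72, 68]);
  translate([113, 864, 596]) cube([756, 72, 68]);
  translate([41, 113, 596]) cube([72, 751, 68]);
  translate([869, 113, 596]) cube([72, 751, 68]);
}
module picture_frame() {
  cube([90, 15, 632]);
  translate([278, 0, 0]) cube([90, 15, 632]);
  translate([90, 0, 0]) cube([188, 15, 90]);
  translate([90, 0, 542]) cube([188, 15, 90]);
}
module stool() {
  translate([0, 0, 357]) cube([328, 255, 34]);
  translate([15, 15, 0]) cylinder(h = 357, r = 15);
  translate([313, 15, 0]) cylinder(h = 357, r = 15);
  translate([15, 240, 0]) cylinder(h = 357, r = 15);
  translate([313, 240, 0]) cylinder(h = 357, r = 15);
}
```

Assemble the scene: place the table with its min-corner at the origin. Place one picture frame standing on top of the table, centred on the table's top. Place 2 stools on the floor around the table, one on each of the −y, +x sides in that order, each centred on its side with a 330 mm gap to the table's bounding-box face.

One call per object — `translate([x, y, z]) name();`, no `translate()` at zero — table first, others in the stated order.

table();
translate([307, 481, 689]) picture_frame();
translate([327, -585, 0]) stool();
translate([1312, 361, 0]) stool();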